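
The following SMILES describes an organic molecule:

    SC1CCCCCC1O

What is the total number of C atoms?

Count every carbon token in the SMILES (each C, including those in ring-closure positions and inside branches).
Carbon count: 7.

7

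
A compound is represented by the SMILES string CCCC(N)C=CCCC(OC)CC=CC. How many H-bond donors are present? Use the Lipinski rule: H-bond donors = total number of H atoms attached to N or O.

Donors: find every N or O and count the H atoms it carries.
  atom 5 (N): bond orders sum to 1 → 2 H
  atom 11 (O): bond orders sum to 2 → 0 H
Lipinski HBD = 2.

2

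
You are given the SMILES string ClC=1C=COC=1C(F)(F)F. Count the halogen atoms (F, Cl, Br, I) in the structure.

4

Halogen atoms appear at heavy-atom positions 1, 8, 9, 10 (1×Cl, 3×F).
Halogen count: 4.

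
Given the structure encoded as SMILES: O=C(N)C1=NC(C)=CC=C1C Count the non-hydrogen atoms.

11

Every atom symbol written in the SMILES (organic subset) is one heavy atom; implicit H are not written.
Heavy atoms by element → C:8, N:2, O:1.
Total: 11.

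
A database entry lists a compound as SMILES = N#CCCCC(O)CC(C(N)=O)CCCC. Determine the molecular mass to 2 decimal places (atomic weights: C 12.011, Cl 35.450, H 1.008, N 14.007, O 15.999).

226.32 g/mol

First, the molecular formula is C12H22N2O2 (counting implicit H from valence).
  C: 12 × 12.011 = 144.132
  H: 22 × 1.008 = 22.176
  N: 2 × 14.007 = 28.014
  O: 2 × 15.999 = 31.998
Sum: 12×12.011 + 22×1.008 + 2×14.007 + 2×15.999 = 226.320 → 226.32 g/mol.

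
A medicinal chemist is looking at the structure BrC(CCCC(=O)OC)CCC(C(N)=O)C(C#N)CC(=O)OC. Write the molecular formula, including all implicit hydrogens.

C15H23BrN2O5

Walk through each heavy atom and fill implicit hydrogens from standard valence (C 4, N 3, O 2, S 2, halogen 1):
  atom 1: Br (halogen, monovalent) → 0 H
  atom 2: C, bond orders sum to 3 (valence 4) → 1 H
  atom 3: C, bond orders sum to 2 (valence 4) → 2 H
  atom 4: C, bond orders sum to 2 (valence 4) → 2 H
  atom 5: C, bond orders sum to 2 (valence 4) → 2 H
  atom 6: C, bond orders sum to 4 (valence 4) → 0 H
  atom 7: O, bond orders sum to 2 (valence 2) → 0 H
  atom 8: O, bond orders sum to 2 (valence 2) → 0 H
  atom 9: C, bond orders sum to 1 (valence 4) → 3 H
  atom 10: C, bond orders sum to 2 (valence 4) → 2 H
  atom 11: C, bond orders sum to 2 (valence 4) → 2 H
  atom 12: C, bond orders sum to 3 (valence 4) → 1 H
  atom 13: C, bond orders sum to 4 (valence 4) → 0 H
  atom 14: N, bond orders sum to 1 (valence 3) → 2 H
  atom 15: O, bond orders sum to 2 (valence 2) → 0 H
  atom 16: C, bond orders sum to 3 (valence 4) → 1 H
  atom 17: C, bond orders sum to 4 (valence 4) → 0 H
  atom 18: N, bond orders sum to 3 (valence 3) → 0 H
  atom 19: C, bond orders sum to 2 (valence 4) → 2 H
  atom 20: C, bond orders sum to 4 (valence 4) → 0 H
  atom 21: O, bond orders sum to 2 (valence 2) → 0 H
  atom 22: O, bond orders sum to 2 (valence 2) → 0 H
  atom 23: C, bond orders sum to 1 (valence 4) → 3 H
Totals → C:15, H:23, Br:1, N:2, O:5.
In Hill order: C15H23BrN2O5.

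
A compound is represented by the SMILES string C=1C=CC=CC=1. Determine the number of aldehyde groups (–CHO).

Scan the SMILES for the aldehyde motif — none present.

0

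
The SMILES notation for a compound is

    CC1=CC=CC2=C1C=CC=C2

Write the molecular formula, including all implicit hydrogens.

Walk through each heavy atom and fill implicit hydrogens from standard valence (C 4, N 3, O 2, S 2, halogen 1):
  atom 1: C, bond orders sum to 1 (valence 4) → 3 H
  atom 2: C, bond orders sum to 4 (valence 4) → 0 H
  atom 3: C, bond orders sum to 3 (valence 4) → 1 H
  atom 4: C, bond orders sum to 3 (valence 4) → 1 H
  atom 5: C, bond orders sum to 3 (valence 4) → 1 H
  atom 6: C, bond orders sum to 4 (valence 4) → 0 H
  atom 7: C, bond orders sum to 4 (valence 4) → 0 H
  atom 8: C, bond orders sum to 3 (valence 4) → 1 H
  atom 9: C, bond orders sum to 3 (valence 4) → 1 H
  atom 10: C, bond orders sum to 3 (valence 4) → 1 H
  atom 11: C, bond orders sum to 3 (valence 4) → 1 H
Totals → C:11, H:10.

C11H10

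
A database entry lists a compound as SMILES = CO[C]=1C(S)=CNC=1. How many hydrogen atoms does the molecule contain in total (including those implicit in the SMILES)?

7

Walk through each heavy atom and fill implicit hydrogens from standard valence (C 4, N 3, O 2, S 2, halogen 1):
  atom 1: C, bond orders sum to 1 (valence 4) → 3 H
  atom 2: O, bond orders sum to 2 (valence 2) → 0 H
  atom 3: C with explicit H count 0
  atom 4: C, bond orders sum to 4 (valence 4) → 0 H
  atom 5: S, bond orders sum to 1 (valence 2) → 1 H
  atom 6: C, bond orders sum to 3 (valence 4) → 1 H
  atom 7: N, bond orders sum to 2 (valence 3) → 1 H
  atom 8: C, bond orders sum to 3 (valence 4) → 1 H
Total hydrogens: 7.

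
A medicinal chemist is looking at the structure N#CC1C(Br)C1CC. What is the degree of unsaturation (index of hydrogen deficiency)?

Molecular formula: C6H8BrN.
DoU = (2C + 2 + N − H − X) / 2, where X is the halogen count and O/S are ignored.
    = (2·6 + 2 + 1 − 8 − 1) / 2 = 6 / 2 = 3.

3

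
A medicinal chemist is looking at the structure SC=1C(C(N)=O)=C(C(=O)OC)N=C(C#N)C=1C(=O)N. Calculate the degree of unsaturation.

Molecular formula: C10H8N4O4S.
DoU = (2C + 2 + N − H − X) / 2, where X is the halogen count and O/S are ignored.
    = (2·10 + 2 + 4 − 8 − 0) / 2 = 18 / 2 = 9.

9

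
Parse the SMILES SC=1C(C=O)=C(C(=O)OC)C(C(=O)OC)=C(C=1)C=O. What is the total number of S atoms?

Scan the SMILES for S atoms (remember two-letter symbols like Cl and Br are single atoms).
Sulfur count: 1.

1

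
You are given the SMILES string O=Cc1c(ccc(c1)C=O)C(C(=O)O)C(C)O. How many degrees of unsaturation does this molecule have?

7

Molecular formula: C12H12O5.
DoU = (2C + 2 + N − H − X) / 2, where X is the halogen count and O/S are ignored.
    = (2·12 + 2 + 0 − 12 − 0) / 2 = 14 / 2 = 7.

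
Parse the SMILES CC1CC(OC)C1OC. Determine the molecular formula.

C7H14O2

Walk through each heavy atom and fill implicit hydrogens from standard valence (C 4, N 3, O 2, S 2, halogen 1):
  atom 1: C, bond orders sum to 1 (valence 4) → 3 H
  atom 2: C, bond orders sum to 3 (valence 4) → 1 H
  atom 3: C, bond orders sum to 2 (valence 4) → 2 H
  atom 4: C, bond orders sum to 3 (valence 4) → 1 H
  atom 5: O, bond orders sum to 2 (valence 2) → 0 H
  atom 6: C, bond orders sum to 1 (valence 4) → 3 H
  atom 7: C, bond orders sum to 3 (valence 4) → 1 H
  atom 8: O, bond orders sum to 2 (valence 2) → 0 H
  atom 9: C, bond orders sum to 1 (valence 4) → 3 H
Totals → C:7, H:14, O:2.
In Hill order: C7H14O2.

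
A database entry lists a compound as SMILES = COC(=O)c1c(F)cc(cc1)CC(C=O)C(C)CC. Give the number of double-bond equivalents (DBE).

6

Molecular formula: C15H19FO3.
DoU = (2C + 2 + N − H − X) / 2, where X is the halogen count and O/S are ignored.
    = (2·15 + 2 + 0 − 19 − 1) / 2 = 12 / 2 = 6.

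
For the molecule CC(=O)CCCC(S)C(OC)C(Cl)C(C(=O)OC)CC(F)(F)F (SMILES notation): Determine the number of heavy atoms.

Every atom symbol written in the SMILES (organic subset) is one heavy atom; implicit H are not written.
Heavy atoms by element → C:14, Cl:1, F:3, O:4, S:1.
Total: 23.

23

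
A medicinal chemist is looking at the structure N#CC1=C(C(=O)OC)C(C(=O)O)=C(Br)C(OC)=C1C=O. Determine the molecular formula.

Walk through each heavy atom and fill implicit hydrogens from standard valence (C 4, N 3, O 2, S 2, halogen 1):
  atom 1: N, bond orders sum to 3 (valence 3) → 0 H
  atom 2: C, bond orders sum to 4 (valence 4) → 0 H
  atom 3: C, bond orders sum to 4 (valence 4) → 0 H
  atom 4: C, bond orders sum to 4 (valence 4) → 0 H
  atom 5: C, bond orders sum to 4 (valence 4) → 0 H
  atom 6: O, bond orders sum to 2 (valence 2) → 0 H
  atom 7: O, bond orders sum to 2 (valence 2) → 0 H
  atom 8: C, bond orders sum to 1 (valence 4) → 3 H
  atom 9: C, bond orders sum to 4 (valence 4) → 0 H
  atom 10: C, bond orders sum to 4 (valence 4) → 0 H
  atom 11: O, bond orders sum to 2 (valence 2) → 0 H
  atom 12: O, bond orders sum to 1 (valence 2) → 1 H
  atom 13: C, bond orders sum to 4 (valence 4) → 0 H
  atom 14: Br (halogen, monovalent) → 0 H
  atom 15: C, bond orders sum to 4 (valence 4) → 0 H
  atom 16: O, bond orders sum to 2 (valence 2) → 0 H
  atom 17: C, bond orders sum to 1 (valence 4) → 3 H
  atom 18: C, bond orders sum to 4 (valence 4) → 0 H
  atom 19: C, bond orders sum to 3 (valence 4) → 1 H
  atom 20: O, bond orders sum to 2 (valence 2) → 0 H
Totals → C:12, H:8, Br:1, N:1, O:6.
In Hill order: C12H8BrNO6.

C12H8BrNO6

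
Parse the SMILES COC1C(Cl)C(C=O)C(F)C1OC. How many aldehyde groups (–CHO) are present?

The aldehyde motif appears at heavy-atom position 7 in the SMILES.
Other groups present: 2 ether.
Aldehyde count: 1.

1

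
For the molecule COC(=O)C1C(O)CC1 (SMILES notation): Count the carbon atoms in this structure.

6

Count every carbon token in the SMILES (each C, including those in ring-closure positions and inside branches).
Carbon count: 6.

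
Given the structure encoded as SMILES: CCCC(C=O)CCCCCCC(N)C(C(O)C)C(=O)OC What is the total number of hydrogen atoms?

Walk through each heavy atom and fill implicit hydrogens from standard valence (C 4, N 3, O 2, S 2, halogen 1):
  atom 1: C, bond orders sum to 1 (valence 4) → 3 H
  atom 2: C, bond orders sum to 2 (valence 4) → 2 H
  atom 3: C, bond orders sum to 2 (valence 4) → 2 H
  atom 4: C, bond orders sum to 3 (valence 4) → 1 H
  atom 5: C, bond orders sum to 3 (valence 4) → 1 H
  atom 6: O, bond orders sum to 2 (valence 2) → 0 H
  atom 7: C, bond orders sum to 2 (valence 4) → 2 H
  atom 8: C, bond orders sum to 2 (valence 4) → 2 H
  atom 9: C, bond orders sum to 2 (valence 4) → 2 H
  atom 10: C, bond orders sum to 2 (valence 4) → 2 H
  atom 11: C, bond orders sum to 2 (valence 4) → 2 H
  atom 12: C, bond orders sum to 2 (valence 4) → 2 H
  atom 13: C, bond orders sum to 3 (valence 4) → 1 H
  atom 14: N, bond orders sum to 1 (valence 3) → 2 H
  atom 15: C, bond orders sum to 3 (valence 4) → 1 H
  atom 16: C, bond orders sum to 3 (valence 4) → 1 H
  atom 17: O, bond orders sum to 1 (valence 2) → 1 H
  atom 18: C, bond orders sum to 1 (valence 4) → 3 H
  atom 19: C, bond orders sum to 4 (valence 4) → 0 H
  atom 20: O, bond orders sum to 2 (valence 2) → 0 H
  atom 21: O, bond orders sum to 2 (valence 2) → 0 H
  atom 22: C, bond orders sum to 1 (valence 4) → 3 H
Total hydrogens: 33.

33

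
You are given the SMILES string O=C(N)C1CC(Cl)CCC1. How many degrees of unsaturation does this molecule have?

Molecular formula: C7H12ClNO.
DoU = (2C + 2 + N − H − X) / 2, where X is the halogen count and O/S are ignored.
    = (2·7 + 2 + 1 − 12 − 1) / 2 = 4 / 2 = 2.

2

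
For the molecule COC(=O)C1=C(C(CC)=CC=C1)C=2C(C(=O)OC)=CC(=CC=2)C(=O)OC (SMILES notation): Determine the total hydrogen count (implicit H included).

Walk through each heavy atom and fill implicit hydrogens from standard valence (C 4, N 3, O 2, S 2, halogen 1):
  atom 1: C, bond orders sum to 1 (valence 4) → 3 H
  atom 2: O, bond orders sum to 2 (valence 2) → 0 H
  atom 3: C, bond orders sum to 4 (valence 4) → 0 H
  atom 4: O, bond orders sum to 2 (valence 2) → 0 H
  atom 5: C, bond orders sum to 4 (valence 4) → 0 H
  atom 6: C, bond orders sum to 4 (valence 4) → 0 H
  atom 7: C, bond orders sum to 4 (valence 4) → 0 H
  atom 8: C, bond orders sum to 2 (valence 4) → 2 H
  atom 9: C, bond orders sum to 1 (valence 4) → 3 H
  atom 10: C, bond orders sum to 3 (valence 4) → 1 H
  atom 11: C, bond orders sum to 3 (valence 4) → 1 H
  atom 12: C, bond orders sum to 3 (valence 4) → 1 H
  atom 13: C, bond orders sum to 4 (valence 4) → 0 H
  atom 14: C, bond orders sum to 4 (valence 4) → 0 H
  atom 15: C, bond orders sum to 4 (valence 4) → 0 H
  atom 16: O, bond orders sum to 2 (valence 2) → 0 H
  atom 17: O, bond orders sum to 2 (valence 2) → 0 H
  atom 18: C, bond orders sum to 1 (valence 4) → 3 H
  atom 19: C, bond orders sum to 3 (valence 4) → 1 H
  atom 20: C, bond orders sum to 4 (valence 4) → 0 H
  atom 21: C, bond orders sum to 3 (valence 4) → 1 H
  atom 22: C, bond orders sum to 3 (valence 4) → 1 H
  atom 23: C, bond orders sum to 4 (valence 4) → 0 H
  atom 24: O, bond orders sum to 2 (valence 2) → 0 H
  atom 25: O, bond orders sum to 2 (valence 2) → 0 H
  atom 26: C, bond orders sum to 1 (valence 4) → 3 H
Total hydrogens: 20.

20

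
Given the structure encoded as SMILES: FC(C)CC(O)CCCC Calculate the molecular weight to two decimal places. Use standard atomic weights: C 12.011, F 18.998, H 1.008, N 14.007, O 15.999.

First, the molecular formula is C8H17FO (counting implicit H from valence).
  C: 8 × 12.011 = 96.088
  F: 1 × 18.998 = 18.998
  H: 17 × 1.008 = 17.136
  O: 1 × 15.999 = 15.999
Sum: 8×12.011 + 1×18.998 + 17×1.008 + 1×15.999 = 148.221 → 148.22 g/mol.

148.22 g/mol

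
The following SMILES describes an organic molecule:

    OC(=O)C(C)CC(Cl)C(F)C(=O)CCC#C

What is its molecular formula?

Walk through each heavy atom and fill implicit hydrogens from standard valence (C 4, N 3, O 2, S 2, halogen 1):
  atom 1: O, bond orders sum to 1 (valence 2) → 1 H
  atom 2: C, bond orders sum to 4 (valence 4) → 0 H
  atom 3: O, bond orders sum to 2 (valence 2) → 0 H
  atom 4: C, bond orders sum to 3 (valence 4) → 1 H
  atom 5: C, bond orders sum to 1 (valence 4) → 3 H
  atom 6: C, bond orders sum to 2 (valence 4) → 2 H
  atom 7: C, bond orders sum to 3 (valence 4) → 1 H
  atom 8: Cl (halogen, monovalent) → 0 H
  atom 9: C, bond orders sum to 3 (valence 4) → 1 H
  atom 10: F (halogen, monovalent) → 0 H
  atom 11: C, bond orders sum to 4 (valence 4) → 0 H
  atom 12: O, bond orders sum to 2 (valence 2) → 0 H
  atom 13: C, bond orders sum to 2 (valence 4) → 2 H
  atom 14: C, bond orders sum to 2 (valence 4) → 2 H
  atom 15: C, bond orders sum to 4 (valence 4) → 0 H
  atom 16: C, bond orders sum to 3 (valence 4) → 1 H
Totals → C:11, H:14, Cl:1, F:1, O:3.

C11H14ClFO3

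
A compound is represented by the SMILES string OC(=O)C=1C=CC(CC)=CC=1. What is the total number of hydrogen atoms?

10

Walk through each heavy atom and fill implicit hydrogens from standard valence (C 4, N 3, O 2, S 2, halogen 1):
  atom 1: O, bond orders sum to 1 (valence 2) → 1 H
  atom 2: C, bond orders sum to 4 (valence 4) → 0 H
  atom 3: O, bond orders sum to 2 (valence 2) → 0 H
  atom 4: C, bond orders sum to 4 (valence 4) → 0 H
  atom 5: C, bond orders sum to 3 (valence 4) → 1 H
  atom 6: C, bond orders sum to 3 (valence 4) → 1 H
  atom 7: C, bond orders sum to 4 (valence 4) → 0 H
  atom 8: C, bond orders sum to 2 (valence 4) → 2 H
  atom 9: C, bond orders sum to 1 (valence 4) → 3 H
  atom 10: C, bond orders sum to 3 (valence 4) → 1 H
  atom 11: C, bond orders sum to 3 (valence 4) → 1 H
Total hydrogens: 10.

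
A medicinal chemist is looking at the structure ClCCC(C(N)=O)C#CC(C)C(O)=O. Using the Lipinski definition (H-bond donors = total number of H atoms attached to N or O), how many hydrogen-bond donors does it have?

3

Donors: find every N or O and count the H atoms it carries.
  atom 6 (N): bond orders sum to 1 → 2 H
  atom 7 (O): bond orders sum to 2 → 0 H
  atom 13 (O): bond orders sum to 1 → 1 H
  atom 14 (O): bond orders sum to 2 → 0 H
Lipinski HBD = 3.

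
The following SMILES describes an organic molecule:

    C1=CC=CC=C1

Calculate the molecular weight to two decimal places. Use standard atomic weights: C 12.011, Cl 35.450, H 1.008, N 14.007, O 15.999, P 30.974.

78.11 g/mol

First, the molecular formula is C6H6 (counting implicit H from valence).
  C: 6 × 12.011 = 72.066
  H: 6 × 1.008 = 6.048
Sum: 6×12.011 + 6×1.008 = 78.114 → 78.11 g/mol.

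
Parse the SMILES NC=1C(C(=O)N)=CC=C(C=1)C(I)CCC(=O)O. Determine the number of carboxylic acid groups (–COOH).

The carboxylic acid motif appears at heavy-atom position 15 in the SMILES.
Other groups present: 1 amide, 1 primary amine.
Carboxylic acid count: 1.

1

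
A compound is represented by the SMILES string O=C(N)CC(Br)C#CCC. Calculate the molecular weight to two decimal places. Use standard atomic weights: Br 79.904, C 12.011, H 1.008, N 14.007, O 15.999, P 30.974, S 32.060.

First, the molecular formula is C7H10BrNO (counting implicit H from valence).
  Br: 1 × 79.904 = 79.904
  C: 7 × 12.011 = 84.077
  H: 10 × 1.008 = 10.080
  N: 1 × 14.007 = 14.007
  O: 1 × 15.999 = 15.999
Sum: 1×79.904 + 7×12.011 + 10×1.008 + 1×14.007 + 1×15.999 = 204.067 → 204.07 g/mol.

204.07 g/mol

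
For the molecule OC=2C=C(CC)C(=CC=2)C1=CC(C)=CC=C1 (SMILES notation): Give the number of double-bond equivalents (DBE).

8

Molecular formula: C15H16O.
DoU = (2C + 2 + N − H − X) / 2, where X is the halogen count and O/S are ignored.
    = (2·15 + 2 + 0 − 16 − 0) / 2 = 16 / 2 = 8.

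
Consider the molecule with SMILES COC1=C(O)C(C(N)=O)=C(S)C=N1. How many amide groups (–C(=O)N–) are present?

1

The amide motif appears at heavy-atom position 7 in the SMILES.
Other groups present: 1 ether, 1 hydroxyl, 1 thiol.
Amide count: 1.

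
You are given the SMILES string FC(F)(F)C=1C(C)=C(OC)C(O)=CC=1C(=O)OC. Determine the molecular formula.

C11H11F3O4

Walk through each heavy atom and fill implicit hydrogens from standard valence (C 4, N 3, O 2, S 2, halogen 1):
  atom 1: F (halogen, monovalent) → 0 H
  atom 2: C, bond orders sum to 4 (valence 4) → 0 H
  atom 3: F (halogen, monovalent) → 0 H
  atom 4: F (halogen, monovalent) → 0 H
  atom 5: C, bond orders sum to 4 (valence 4) → 0 H
  atom 6: C, bond orders sum to 4 (valence 4) → 0 H
  atom 7: C, bond orders sum to 1 (valence 4) → 3 H
  atom 8: C, bond orders sum to 4 (valence 4) → 0 H
  atom 9: O, bond orders sum to 2 (valence 2) → 0 H
  atom 10: C, bond orders sum to 1 (valence 4) → 3 H
  atom 11: C, bond orders sum to 4 (valence 4) → 0 H
  atom 12: O, bond orders sum to 1 (valence 2) → 1 H
  atom 13: C, bond orders sum to 3 (valence 4) → 1 H
  atom 14: C, bond orders sum to 4 (valence 4) → 0 H
  atom 15: C, bond orders sum to 4 (valence 4) → 0 H
  atom 16: O, bond orders sum to 2 (valence 2) → 0 H
  atom 17: O, bond orders sum to 2 (valence 2) → 0 H
  atom 18: C, bond orders sum to 1 (valence 4) → 3 H
Totals → C:11, H:11, F:3, O:4.
In Hill order: C11H11F3O4.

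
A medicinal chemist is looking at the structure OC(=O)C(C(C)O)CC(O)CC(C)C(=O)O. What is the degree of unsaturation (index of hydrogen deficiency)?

2

Degree of unsaturation = (number of rings) + (number of π bonds).
Ring closures in the SMILES: 0.
π bonds: 2 double bonds (each 1 DoU) → 2 DoU from unsaturation.
Total DoU = 0 + 2 = 2.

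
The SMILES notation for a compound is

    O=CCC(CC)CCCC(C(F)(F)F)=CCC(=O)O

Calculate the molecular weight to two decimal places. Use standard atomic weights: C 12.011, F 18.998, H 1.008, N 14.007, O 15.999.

First, the molecular formula is C13H19F3O3 (counting implicit H from valence).
  C: 13 × 12.011 = 156.143
  F: 3 × 18.998 = 56.994
  H: 19 × 1.008 = 19.152
  O: 3 × 15.999 = 47.997
Sum: 13×12.011 + 3×18.998 + 19×1.008 + 3×15.999 = 280.286 → 280.29 g/mol.

280.29 g/mol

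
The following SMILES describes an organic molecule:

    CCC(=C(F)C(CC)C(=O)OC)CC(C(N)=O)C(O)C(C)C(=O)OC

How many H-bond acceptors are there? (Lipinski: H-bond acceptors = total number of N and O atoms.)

7

N atoms: 1; O atoms: 6.
Lipinski HBA = 1 + 6 = 7.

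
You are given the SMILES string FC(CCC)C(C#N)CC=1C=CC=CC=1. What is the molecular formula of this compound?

Walk through each heavy atom and fill implicit hydrogens from standard valence (C 4, N 3, O 2, S 2, halogen 1):
  atom 1: F (halogen, monovalent) → 0 H
  atom 2: C, bond orders sum to 3 (valence 4) → 1 H
  atom 3: C, bond orders sum to 2 (valence 4) → 2 H
  atom 4: C, bond orders sum to 2 (valence 4) → 2 H
  atom 5: C, bond orders sum to 1 (valence 4) → 3 H
  atom 6: C, bond orders sum to 3 (valence 4) → 1 H
  atom 7: C, bond orders sum to 4 (valence 4) → 0 H
  atom 8: N, bond orders sum to 3 (valence 3) → 0 H
  atom 9: C, bond orders sum to 2 (valence 4) → 2 H
  atom 10: C, bond orders sum to 4 (valence 4) → 0 H
  atom 11: C, bond orders sum to 3 (valence 4) → 1 H
  atom 12: C, bond orders sum to 3 (valence 4) → 1 H
  atom 13: C, bond orders sum to 3 (valence 4) → 1 H
  atom 14: C, bond orders sum to 3 (valence 4) → 1 H
  atom 15: C, bond orders sum to 3 (valence 4) → 1 H
Totals → C:13, H:16, F:1, N:1.

C13H16FN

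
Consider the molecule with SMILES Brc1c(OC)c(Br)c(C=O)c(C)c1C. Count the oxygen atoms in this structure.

2

Scan the SMILES for O atoms (remember two-letter symbols like Cl and Br are single atoms).
Oxygen count: 2.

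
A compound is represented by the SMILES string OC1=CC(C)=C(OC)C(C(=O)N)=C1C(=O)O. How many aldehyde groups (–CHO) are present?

0

Scan the SMILES for the aldehyde motif — none present.
Groups that are present: 1 amide, 1 carboxylic acid, 1 ether, 1 hydroxyl.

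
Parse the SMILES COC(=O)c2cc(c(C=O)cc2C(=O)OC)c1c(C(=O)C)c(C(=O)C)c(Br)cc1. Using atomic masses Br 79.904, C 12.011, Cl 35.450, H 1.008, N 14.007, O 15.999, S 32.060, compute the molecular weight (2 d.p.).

First, the molecular formula is C21H17BrO7 (counting implicit H from valence).
  Br: 1 × 79.904 = 79.904
  C: 21 × 12.011 = 252.231
  H: 17 × 1.008 = 17.136
  O: 7 × 15.999 = 111.993
Sum: 1×79.904 + 21×12.011 + 17×1.008 + 7×15.999 = 461.264 → 461.26 g/mol.

461.26 g/mol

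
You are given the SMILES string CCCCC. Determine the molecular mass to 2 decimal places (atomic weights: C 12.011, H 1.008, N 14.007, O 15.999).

72.15 g/mol

First, the molecular formula is C5H12 (counting implicit H from valence).
  C: 5 × 12.011 = 60.055
  H: 12 × 1.008 = 12.096
Sum: 5×12.011 + 12×1.008 = 72.151 → 72.15 g/mol.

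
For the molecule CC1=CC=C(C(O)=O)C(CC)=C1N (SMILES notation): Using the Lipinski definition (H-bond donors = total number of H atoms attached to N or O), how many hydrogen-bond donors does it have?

Donors: find every N or O and count the H atoms it carries.
  atom 7 (O): bond orders sum to 1 → 1 H
  atom 8 (O): bond orders sum to 2 → 0 H
  atom 13 (N): bond orders sum to 1 → 2 H
Lipinski HBD = 3.

3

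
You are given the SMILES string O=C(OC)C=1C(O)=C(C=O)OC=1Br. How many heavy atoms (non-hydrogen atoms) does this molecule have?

Every atom symbol written in the SMILES (organic subset) is one heavy atom; implicit H are not written.
Heavy atoms by element → Br:1, C:7, O:5.
Total: 13.

13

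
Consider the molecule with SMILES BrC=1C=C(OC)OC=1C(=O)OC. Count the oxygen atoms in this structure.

Scan the SMILES for O atoms (remember two-letter symbols like Cl and Br are single atoms).
Oxygen count: 4.

4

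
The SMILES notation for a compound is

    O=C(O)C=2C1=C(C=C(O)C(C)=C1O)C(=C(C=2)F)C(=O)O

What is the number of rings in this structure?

In SMILES, each pair of matching ring-closure digits denotes one ring-closing bond; the number of such bonds equals the number of independent rings.
Ring-closure bonds here: 2.

2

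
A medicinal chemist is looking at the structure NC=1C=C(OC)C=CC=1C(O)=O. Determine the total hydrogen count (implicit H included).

9

Walk through each heavy atom and fill implicit hydrogens from standard valence (C 4, N 3, O 2, S 2, halogen 1):
  atom 1: N, bond orders sum to 1 (valence 3) → 2 H
  atom 2: C, bond orders sum to 4 (valence 4) → 0 H
  atom 3: C, bond orders sum to 3 (valence 4) → 1 H
  atom 4: C, bond orders sum to 4 (valence 4) → 0 H
  atom 5: O, bond orders sum to 2 (valence 2) → 0 H
  atom 6: C, bond orders sum to 1 (valence 4) → 3 H
  atom 7: C, bond orders sum to 3 (valence 4) → 1 H
  atom 8: C, bond orders sum to 3 (valence 4) → 1 H
  atom 9: C, bond orders sum to 4 (valence 4) → 0 H
  atom 10: C, bond orders sum to 4 (valence 4) → 0 H
  atom 11: O, bond orders sum to 1 (valence 2) → 1 H
  atom 12: O, bond orders sum to 2 (valence 2) → 0 H
Total hydrogens: 9.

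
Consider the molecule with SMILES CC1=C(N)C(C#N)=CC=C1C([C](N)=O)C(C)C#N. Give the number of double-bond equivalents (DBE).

Degree of unsaturation = (number of rings) + (number of π bonds).
Ring closures in the SMILES: 1.
π bonds: 4 double bonds (each 1 DoU), 2 triple bonds (each 2 DoU) → 8 DoU from unsaturation.
Total DoU = 1 + 8 = 9.

9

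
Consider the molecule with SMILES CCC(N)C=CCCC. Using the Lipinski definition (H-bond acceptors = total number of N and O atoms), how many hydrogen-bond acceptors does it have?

1

N atoms: 1; O atoms: 0.
Lipinski HBA = 1 + 0 = 1.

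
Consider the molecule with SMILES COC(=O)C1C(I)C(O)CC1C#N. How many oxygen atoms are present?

Scan the SMILES for O atoms (remember two-letter symbols like Cl and Br are single atoms).
Oxygen count: 3.

3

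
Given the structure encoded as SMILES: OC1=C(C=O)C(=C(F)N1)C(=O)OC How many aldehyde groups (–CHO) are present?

The aldehyde motif appears at heavy-atom position 4 in the SMILES.
Other groups present: 1 ester, 1 hydroxyl.
Aldehyde count: 1.

1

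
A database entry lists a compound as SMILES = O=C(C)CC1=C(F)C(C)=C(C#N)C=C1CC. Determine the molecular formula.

Walk through each heavy atom and fill implicit hydrogens from standard valence (C 4, N 3, O 2, S 2, halogen 1):
  atom 1: O, bond orders sum to 2 (valence 2) → 0 H
  atom 2: C, bond orders sum to 4 (valence 4) → 0 H
  atom 3: C, bond orders sum to 1 (valence 4) → 3 H
  atom 4: C, bond orders sum to 2 (valence 4) → 2 H
  atom 5: C, bond orders sum to 4 (valence 4) → 0 H
  atom 6: C, bond orders sum to 4 (valence 4) → 0 H
  atom 7: F (halogen, monovalent) → 0 H
  atom 8: C, bond orders sum to 4 (valence 4) → 0 H
  atom 9: C, bond orders sum to 1 (valence 4) → 3 H
  atom 10: C, bond orders sum to 4 (valence 4) → 0 H
  atom 11: C, bond orders sum to 4 (valence 4) → 0 H
  atom 12: N, bond orders sum to 3 (valence 3) → 0 H
  atom 13: C, bond orders sum to 3 (valence 4) → 1 H
  atom 14: C, bond orders sum to 4 (valence 4) → 0 H
  atom 15: C, bond orders sum to 2 (valence 4) → 2 H
  atom 16: C, bond orders sum to 1 (valence 4) → 3 H
Totals → C:13, H:14, F:1, N:1, O:1.
In Hill order: C13H14FNO.

C13H14FNO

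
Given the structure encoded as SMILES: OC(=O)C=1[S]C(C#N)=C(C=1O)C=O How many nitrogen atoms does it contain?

1

Scan the SMILES for N atoms (remember two-letter symbols like Cl and Br are single atoms).
Nitrogen count: 1.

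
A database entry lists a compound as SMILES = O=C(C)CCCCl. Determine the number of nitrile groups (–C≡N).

0

Scan the SMILES for the nitrile motif — none present.
Groups that are present: 1 ketone.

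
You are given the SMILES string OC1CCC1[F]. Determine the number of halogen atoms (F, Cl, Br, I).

1

Halogen atoms appear at heavy-atom position 6 (1×F).
Other groups present: 1 hydroxyl.
Halogen count: 1.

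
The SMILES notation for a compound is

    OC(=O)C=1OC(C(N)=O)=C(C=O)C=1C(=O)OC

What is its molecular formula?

Walk through each heavy atom and fill implicit hydrogens from standard valence (C 4, N 3, O 2, S 2, halogen 1):
  atom 1: O, bond orders sum to 1 (valence 2) → 1 H
  atom 2: C, bond orders sum to 4 (valence 4) → 0 H
  atom 3: O, bond orders sum to 2 (valence 2) → 0 H
  atom 4: C, bond orders sum to 4 (valence 4) → 0 H
  atom 5: O, bond orders sum to 2 (valence 2) → 0 H
  atom 6: C, bond orders sum to 4 (valence 4) → 0 H
  atom 7: C, bond orders sum to 4 (valence 4) → 0 H
  atom 8: N, bond orders sum to 1 (valence 3) → 2 H
  atom 9: O, bond orders sum to 2 (valence 2) → 0 H
  atom 10: C, bond orders sum to 4 (valence 4) → 0 H
  atom 11: C, bond orders sum to 3 (valence 4) → 1 H
  atom 12: O, bond orders sum to 2 (valence 2) → 0 H
  atom 13: C, bond orders sum to 4 (valence 4) → 0 H
  atom 14: C, bond orders sum to 4 (valence 4) → 0 H
  atom 15: O, bond orders sum to 2 (valence 2) → 0 H
  atom 16: O, bond orders sum to 2 (valence 2) → 0 H
  atom 17: C, bond orders sum to 1 (valence 4) → 3 H
Totals → C:9, H:7, N:1, O:7.

C9H7NO7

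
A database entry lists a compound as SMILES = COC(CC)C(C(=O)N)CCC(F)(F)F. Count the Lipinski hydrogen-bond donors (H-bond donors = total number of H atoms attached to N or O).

2

Donors: find every N or O and count the H atoms it carries.
  atom 2 (O): bond orders sum to 2 → 0 H
  atom 8 (O): bond orders sum to 2 → 0 H
  atom 9 (N): bond orders sum to 1 → 2 H
Lipinski HBD = 2.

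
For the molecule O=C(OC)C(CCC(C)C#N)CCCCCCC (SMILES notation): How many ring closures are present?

0

In SMILES, each pair of matching ring-closure digits denotes one ring-closing bond; the number of such bonds equals the number of independent rings.
Ring-closure bonds here: 0.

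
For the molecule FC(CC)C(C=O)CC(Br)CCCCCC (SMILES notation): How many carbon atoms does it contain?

13

Count every carbon token in the SMILES (each C, including those in ring-closure positions and inside branches).
Carbon count: 13.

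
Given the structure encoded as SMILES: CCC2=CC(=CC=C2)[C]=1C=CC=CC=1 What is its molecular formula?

Walk through each heavy atom and fill implicit hydrogens from standard valence (C 4, N 3, O 2, S 2, halogen 1):
  atom 1: C, bond orders sum to 1 (valence 4) → 3 H
  atom 2: C, bond orders sum to 2 (valence 4) → 2 H
  atom 3: C, bond orders sum to 4 (valence 4) → 0 H
  atom 4: C, bond orders sum to 3 (valence 4) → 1 H
  atom 5: C, bond orders sum to 4 (valence 4) → 0 H
  atom 6: C, bond orders sum to 3 (valence 4) → 1 H
  atom 7: C, bond orders sum to 3 (valence 4) → 1 H
  atom 8: C, bond orders sum to 3 (valence 4) → 1 H
  atom 9: C with explicit H count 0
  atom 10: C, bond orders sum to 3 (valence 4) → 1 H
  atom 11: C, bond orders sum to 3 (valence 4) → 1 H
  atom 12: C, bond orders sum to 3 (valence 4) → 1 H
  atom 13: C, bond orders sum to 3 (valence 4) → 1 H
  atom 14: C, bond orders sum to 3 (valence 4) → 1 H
Totals → C:14, H:14.
In Hill order: C14H14.

C14H14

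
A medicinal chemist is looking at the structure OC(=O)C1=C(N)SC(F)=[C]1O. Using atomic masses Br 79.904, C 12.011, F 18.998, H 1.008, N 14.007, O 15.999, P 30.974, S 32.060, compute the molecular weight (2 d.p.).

177.15 g/mol

First, the molecular formula is C5H4FNO3S (counting implicit H from valence).
  C: 5 × 12.011 = 60.055
  F: 1 × 18.998 = 18.998
  H: 4 × 1.008 = 4.032
  N: 1 × 14.007 = 14.007
  O: 3 × 15.999 = 47.997
  S: 1 × 32.060 = 32.060
Sum: 5×12.011 + 1×18.998 + 4×1.008 + 1×14.007 + 3×15.999 + 1×32.060 = 177.149 → 177.15 g/mol.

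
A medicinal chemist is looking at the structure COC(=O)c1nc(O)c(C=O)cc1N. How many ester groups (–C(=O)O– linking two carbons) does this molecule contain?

1

The ester motif appears at heavy-atom position 3 in the SMILES.
Other groups present: 1 aldehyde, 1 hydroxyl, 1 primary amine.
Ester count: 1.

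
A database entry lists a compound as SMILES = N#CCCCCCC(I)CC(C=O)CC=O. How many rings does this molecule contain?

In SMILES, each pair of matching ring-closure digits denotes one ring-closing bond; the number of such bonds equals the number of independent rings.
Ring-closure bonds here: 0.

0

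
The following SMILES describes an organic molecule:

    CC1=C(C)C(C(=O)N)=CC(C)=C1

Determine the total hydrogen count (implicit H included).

13

Walk through each heavy atom and fill implicit hydrogens from standard valence (C 4, N 3, O 2, S 2, halogen 1):
  atom 1: C, bond orders sum to 1 (valence 4) → 3 H
  atom 2: C, bond orders sum to 4 (valence 4) → 0 H
  atom 3: C, bond orders sum to 4 (valence 4) → 0 H
  atom 4: C, bond orders sum to 1 (valence 4) → 3 H
  atom 5: C, bond orders sum to 4 (valence 4) → 0 H
  atom 6: C, bond orders sum to 4 (valence 4) → 0 H
  atom 7: O, bond orders sum to 2 (valence 2) → 0 H
  atom 8: N, bond orders sum to 1 (valence 3) → 2 H
  atom 9: C, bond orders sum to 3 (valence 4) → 1 H
  atom 10: C, bond orders sum to 4 (valence 4) → 0 H
  atom 11: C, bond orders sum to 1 (valence 4) → 3 H
  atom 12: C, bond orders sum to 3 (valence 4) → 1 H
Total hydrogens: 13.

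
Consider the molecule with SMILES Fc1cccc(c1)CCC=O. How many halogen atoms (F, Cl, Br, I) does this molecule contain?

Halogen atoms appear at heavy-atom position 1 (1×F).
Other groups present: 1 aldehyde.
Halogen count: 1.

1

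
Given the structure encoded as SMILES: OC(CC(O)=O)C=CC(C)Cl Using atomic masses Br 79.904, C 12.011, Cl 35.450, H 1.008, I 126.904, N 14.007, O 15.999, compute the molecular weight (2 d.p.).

178.61 g/mol

First, the molecular formula is C7H11ClO3 (counting implicit H from valence).
  C: 7 × 12.011 = 84.077
  Cl: 1 × 35.450 = 35.450
  H: 11 × 1.008 = 11.088
  O: 3 × 15.999 = 47.997
Sum: 7×12.011 + 1×35.450 + 11×1.008 + 3×15.999 = 178.612 → 178.61 g/mol.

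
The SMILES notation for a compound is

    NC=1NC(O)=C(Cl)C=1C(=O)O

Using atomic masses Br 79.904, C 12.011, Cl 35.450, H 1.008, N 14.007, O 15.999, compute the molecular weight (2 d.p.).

First, the molecular formula is C5H5ClN2O3 (counting implicit H from valence).
  C: 5 × 12.011 = 60.055
  Cl: 1 × 35.450 = 35.450
  H: 5 × 1.008 = 5.040
  N: 2 × 14.007 = 28.014
  O: 3 × 15.999 = 47.997
Sum: 5×12.011 + 1×35.450 + 5×1.008 + 2×14.007 + 3×15.999 = 176.556 → 176.56 g/mol.

176.56 g/mol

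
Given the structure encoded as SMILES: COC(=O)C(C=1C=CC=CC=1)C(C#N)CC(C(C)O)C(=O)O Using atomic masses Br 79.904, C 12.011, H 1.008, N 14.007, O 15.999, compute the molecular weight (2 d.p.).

305.33 g/mol

First, the molecular formula is C16H19NO5 (counting implicit H from valence).
  C: 16 × 12.011 = 192.176
  H: 19 × 1.008 = 19.152
  N: 1 × 14.007 = 14.007
  O: 5 × 15.999 = 79.995
Sum: 16×12.011 + 19×1.008 + 1×14.007 + 5×15.999 = 305.330 → 305.33 g/mol.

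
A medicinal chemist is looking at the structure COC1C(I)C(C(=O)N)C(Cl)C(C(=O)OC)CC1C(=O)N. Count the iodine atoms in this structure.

1

Scan the SMILES for I atoms (remember two-letter symbols like Cl and Br are single atoms).
Iodine count: 1.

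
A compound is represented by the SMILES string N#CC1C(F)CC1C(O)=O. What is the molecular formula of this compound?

C6H6FNO2

Walk through each heavy atom and fill implicit hydrogens from standard valence (C 4, N 3, O 2, S 2, halogen 1):
  atom 1: N, bond orders sum to 3 (valence 3) → 0 H
  atom 2: C, bond orders sum to 4 (valence 4) → 0 H
  atom 3: C, bond orders sum to 3 (valence 4) → 1 H
  atom 4: C, bond orders sum to 3 (valence 4) → 1 H
  atom 5: F (halogen, monovalent) → 0 H
  atom 6: C, bond orders sum to 2 (valence 4) → 2 H
  atom 7: C, bond orders sum to 3 (valence 4) → 1 H
  atom 8: C, bond orders sum to 4 (valence 4) → 0 H
  atom 9: O, bond orders sum to 1 (valence 2) → 1 H
  atom 10: O, bond orders sum to 2 (valence 2) → 0 H
Totals → C:6, H:6, F:1, N:1, O:2.
In Hill order: C6H6FNO2.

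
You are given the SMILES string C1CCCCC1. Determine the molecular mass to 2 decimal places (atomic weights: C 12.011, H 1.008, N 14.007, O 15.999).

84.16 g/mol

First, the molecular formula is C6H12 (counting implicit H from valence).
  C: 6 × 12.011 = 72.066
  H: 12 × 1.008 = 12.096
Sum: 6×12.011 + 12×1.008 = 84.162 → 84.16 g/mol.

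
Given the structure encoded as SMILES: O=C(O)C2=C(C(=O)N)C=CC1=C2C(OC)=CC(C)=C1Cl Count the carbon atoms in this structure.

14

Count every carbon token in the SMILES (each C, including those in ring-closure positions and inside branches).
Carbon count: 14.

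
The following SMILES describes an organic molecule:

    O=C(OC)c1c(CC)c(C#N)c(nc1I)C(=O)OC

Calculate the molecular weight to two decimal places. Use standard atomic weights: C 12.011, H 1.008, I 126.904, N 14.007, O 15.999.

374.13 g/mol

First, the molecular formula is C12H11IN2O4 (counting implicit H from valence).
  C: 12 × 12.011 = 144.132
  H: 11 × 1.008 = 11.088
  I: 1 × 126.904 = 126.904
  N: 2 × 14.007 = 28.014
  O: 4 × 15.999 = 63.996
Sum: 12×12.011 + 11×1.008 + 1×126.904 + 2×14.007 + 4×15.999 = 374.134 → 374.13 g/mol.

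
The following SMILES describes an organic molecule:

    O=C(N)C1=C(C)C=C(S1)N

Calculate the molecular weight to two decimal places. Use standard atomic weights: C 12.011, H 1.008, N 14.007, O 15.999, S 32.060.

First, the molecular formula is C6H8N2OS (counting implicit H from valence).
  C: 6 × 12.011 = 72.066
  H: 8 × 1.008 = 8.064
  N: 2 × 14.007 = 28.014
  O: 1 × 15.999 = 15.999
  S: 1 × 32.060 = 32.060
Sum: 6×12.011 + 8×1.008 + 2×14.007 + 1×15.999 + 1×32.060 = 156.203 → 156.20 g/mol.

156.20 g/mol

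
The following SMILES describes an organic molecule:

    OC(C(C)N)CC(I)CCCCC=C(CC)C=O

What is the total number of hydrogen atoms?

Walk through each heavy atom and fill implicit hydrogens from standard valence (C 4, N 3, O 2, S 2, halogen 1):
  atom 1: O, bond orders sum to 1 (valence 2) → 1 H
  atom 2: C, bond orders sum to 3 (valence 4) → 1 H
  atom 3: C, bond orders sum to 3 (valence 4) → 1 H
  atom 4: C, bond orders sum to 1 (valence 4) → 3 H
  atom 5: N, bond orders sum to 1 (valence 3) → 2 H
  atom 6: C, bond orders sum to 2 (valence 4) → 2 H
  atom 7: C, bond orders sum to 3 (valence 4) → 1 H
  atom 8: I (halogen, monovalent) → 0 H
  atom 9: C, bond orders sum to 2 (valence 4) → 2 H
  atom 10: C, bond orders sum to 2 (valence 4) → 2 H
  atom 11: C, bond orders sum to 2 (valence 4) → 2 H
  atom 12: C, bond orders sum to 2 (valence 4) → 2 H
  atom 13: C, bond orders sum to 3 (valence 4) → 1 H
  atom 14: C, bond orders sum to 4 (valence 4) → 0 H
  atom 15: C, bond orders sum to 2 (valence 4) → 2 H
  atom 16: C, bond orders sum to 1 (valence 4) → 3 H
  atom 17: C, bond orders sum to 3 (valence 4) → 1 H
  atom 18: O, bond orders sum to 2 (valence 2) → 0 H
Total hydrogens: 26.

26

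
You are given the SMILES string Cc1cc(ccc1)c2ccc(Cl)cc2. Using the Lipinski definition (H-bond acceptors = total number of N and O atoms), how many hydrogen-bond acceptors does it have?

N atoms: 0; O atoms: 0.
Lipinski HBA = 0 + 0 = 0.

0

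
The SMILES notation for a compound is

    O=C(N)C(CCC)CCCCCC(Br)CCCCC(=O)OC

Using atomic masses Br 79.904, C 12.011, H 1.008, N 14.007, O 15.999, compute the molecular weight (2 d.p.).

First, the molecular formula is C17H32BrNO3 (counting implicit H from valence).
  Br: 1 × 79.904 = 79.904
  C: 17 × 12.011 = 204.187
  H: 32 × 1.008 = 32.256
  N: 1 × 14.007 = 14.007
  O: 3 × 15.999 = 47.997
Sum: 1×79.904 + 17×12.011 + 32×1.008 + 1×14.007 + 3×15.999 = 378.351 → 378.35 g/mol.

378.35 g/mol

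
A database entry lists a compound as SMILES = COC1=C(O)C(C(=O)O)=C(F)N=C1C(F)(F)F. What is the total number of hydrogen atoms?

Walk through each heavy atom and fill implicit hydrogens from standard valence (C 4, N 3, O 2, S 2, halogen 1):
  atom 1: C, bond orders sum to 1 (valence 4) → 3 H
  atom 2: O, bond orders sum to 2 (valence 2) → 0 H
  atom 3: C, bond orders sum to 4 (valence 4) → 0 H
  atom 4: C, bond orders sum to 4 (valence 4) → 0 H
  atom 5: O, bond orders sum to 1 (valence 2) → 1 H
  atom 6: C, bond orders sum to 4 (valence 4) → 0 H
  atom 7: C, bond orders sum to 4 (valence 4) → 0 H
  atom 8: O, bond orders sum to 2 (valence 2) → 0 H
  atom 9: O, bond orders sum to 1 (valence 2) → 1 H
  atom 10: C, bond orders sum to 4 (valence 4) → 0 H
  atom 11: F (halogen, monovalent) → 0 H
  atom 12: N, bond orders sum to 3 (valence 3) → 0 H
  atom 13: C, bond orders sum to 4 (valence 4) → 0 H
  atom 14: C, bond orders sum to 4 (valence 4) → 0 H
  atom 15: F (halogen, monovalent) → 0 H
  atom 16: F (halogen, monovalent) → 0 H
  atom 17: F (halogen, monovalent) → 0 H
Total hydrogens: 5.

5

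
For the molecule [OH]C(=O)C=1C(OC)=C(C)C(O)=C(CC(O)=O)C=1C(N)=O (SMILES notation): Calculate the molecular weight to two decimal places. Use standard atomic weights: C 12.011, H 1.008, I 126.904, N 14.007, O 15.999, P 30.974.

First, the molecular formula is C12H13NO7 (counting implicit H from valence).
  C: 12 × 12.011 = 144.132
  H: 13 × 1.008 = 13.104
  N: 1 × 14.007 = 14.007
  O: 7 × 15.999 = 111.993
Sum: 12×12.011 + 13×1.008 + 1×14.007 + 7×15.999 = 283.236 → 283.24 g/mol.

283.24 g/mol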